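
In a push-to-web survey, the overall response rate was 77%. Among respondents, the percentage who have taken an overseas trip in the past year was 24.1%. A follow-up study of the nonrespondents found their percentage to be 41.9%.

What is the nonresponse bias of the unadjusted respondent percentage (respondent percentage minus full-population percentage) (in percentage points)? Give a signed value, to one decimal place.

Nonresponse fraction = 1 − 0.77 = 0.23.
Bias = (nonresponse fraction) × (respondent percentage − nonrespondent percentage)
     = 0.23 × (24.1 − 41.9) = 0.23 × -17.8 = -4.094.

-4.1 percentage points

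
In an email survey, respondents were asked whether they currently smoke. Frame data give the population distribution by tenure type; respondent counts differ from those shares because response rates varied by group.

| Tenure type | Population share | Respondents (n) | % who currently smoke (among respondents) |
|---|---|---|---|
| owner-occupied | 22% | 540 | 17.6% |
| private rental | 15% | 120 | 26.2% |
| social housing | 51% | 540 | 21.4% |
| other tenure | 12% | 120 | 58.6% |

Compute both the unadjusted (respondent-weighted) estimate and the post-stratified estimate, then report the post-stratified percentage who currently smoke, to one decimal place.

25.7%

Naive respondent-only estimate (weights = respondent counts):
  (540/1320)×17.6 + (120/1320)×26.2 + (540/1320)×21.4 + (120/1320)×58.6 = 23.6636%
Reweighting by population tenure type shares:
  0.22×17.6 + 0.15×26.2 + 0.51×21.4 + 0.12×58.6 = 25.748%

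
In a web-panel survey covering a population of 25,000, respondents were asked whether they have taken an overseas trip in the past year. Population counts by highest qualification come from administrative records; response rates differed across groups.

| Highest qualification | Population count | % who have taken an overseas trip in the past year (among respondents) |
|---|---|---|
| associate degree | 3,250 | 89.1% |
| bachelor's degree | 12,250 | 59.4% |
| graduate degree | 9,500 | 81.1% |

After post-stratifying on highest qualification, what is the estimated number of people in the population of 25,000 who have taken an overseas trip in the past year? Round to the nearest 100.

Each cell contributes its population count × the respondent rate:
  associate degree: 3,250 × 89.1% = 2895.75
  bachelor's degree: 12,250 × 59.4% = 7276.5
  graduate degree: 9,500 × 81.1% = 7704.5
Estimated total = 17876.8 → 17,900.

17,900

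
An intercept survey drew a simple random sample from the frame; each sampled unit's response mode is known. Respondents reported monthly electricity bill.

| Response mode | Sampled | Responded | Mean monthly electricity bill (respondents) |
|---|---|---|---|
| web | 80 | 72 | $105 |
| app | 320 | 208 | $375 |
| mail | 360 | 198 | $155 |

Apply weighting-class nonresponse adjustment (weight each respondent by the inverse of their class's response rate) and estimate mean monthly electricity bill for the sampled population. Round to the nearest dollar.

Response rates by class: web 72/80 = 90%, app 208/320 = 65%, mail 198/360 = 55%.
Inverse-response-rate weighting restores each class to its sampled count, so class totals weight by n_sampled:
  web: 80 × 105 = 8400
  app: 320 × 375 = 120,000
  mail: 360 × 155 = 55,800
Adjusted estimate = 184,200 / 760 = 242.368 → $242.

$242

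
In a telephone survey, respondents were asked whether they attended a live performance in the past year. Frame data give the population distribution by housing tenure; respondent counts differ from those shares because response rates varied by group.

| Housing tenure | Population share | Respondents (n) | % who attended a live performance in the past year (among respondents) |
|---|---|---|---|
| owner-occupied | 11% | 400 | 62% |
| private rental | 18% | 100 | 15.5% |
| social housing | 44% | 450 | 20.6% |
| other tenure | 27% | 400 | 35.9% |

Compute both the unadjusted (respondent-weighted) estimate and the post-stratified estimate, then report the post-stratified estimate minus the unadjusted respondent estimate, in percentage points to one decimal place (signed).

Unadjusted (pooled respondent) estimate weights by respondent counts:
  (400/1350)×62 + (100/1350)×15.5 + (450/1350)×20.6 + (400/1350)×35.9 = 37.0222%
Post-stratified estimate weights by population shares:
  0.11×62 + 0.18×15.5 + 0.44×20.6 + 0.27×35.9 = 28.367%
Difference = 28.367 − 37.0222 = -8.6552 pp.

-8.7 percentage points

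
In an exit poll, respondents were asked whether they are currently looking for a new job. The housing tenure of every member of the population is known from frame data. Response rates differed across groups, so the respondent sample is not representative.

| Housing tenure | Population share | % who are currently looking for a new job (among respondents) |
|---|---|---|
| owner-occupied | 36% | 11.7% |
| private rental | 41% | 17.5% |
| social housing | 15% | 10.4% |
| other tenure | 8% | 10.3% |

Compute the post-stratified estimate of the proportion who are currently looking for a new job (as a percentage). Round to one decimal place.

13.8%

Post-stratification weights by population share, not respondent share:
  owner-occupied: 0.36 × 11.7 = 4.212
  private rental: 0.41 × 17.5 = 7.175
  social housing: 0.15 × 10.4 = 1.56
  other tenure: 0.08 × 10.3 = 0.824
Post-stratified estimate = 13.771 → 13.8%.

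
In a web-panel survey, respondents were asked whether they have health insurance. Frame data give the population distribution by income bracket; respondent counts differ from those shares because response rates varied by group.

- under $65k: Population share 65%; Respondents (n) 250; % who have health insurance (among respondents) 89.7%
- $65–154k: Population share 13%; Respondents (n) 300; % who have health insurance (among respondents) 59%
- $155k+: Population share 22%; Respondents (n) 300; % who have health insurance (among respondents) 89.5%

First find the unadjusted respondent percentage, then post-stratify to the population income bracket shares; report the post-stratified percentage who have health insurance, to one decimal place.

85.7%

Without adjustment, the pooled respondent share is:
  (250/850)×89.7 + (300/850)×59 + (300/850)×89.5 = 78.7941%
Reweighting by population income bracket shares:
  0.65×89.7 + 0.13×59 + 0.22×89.5 = 85.665%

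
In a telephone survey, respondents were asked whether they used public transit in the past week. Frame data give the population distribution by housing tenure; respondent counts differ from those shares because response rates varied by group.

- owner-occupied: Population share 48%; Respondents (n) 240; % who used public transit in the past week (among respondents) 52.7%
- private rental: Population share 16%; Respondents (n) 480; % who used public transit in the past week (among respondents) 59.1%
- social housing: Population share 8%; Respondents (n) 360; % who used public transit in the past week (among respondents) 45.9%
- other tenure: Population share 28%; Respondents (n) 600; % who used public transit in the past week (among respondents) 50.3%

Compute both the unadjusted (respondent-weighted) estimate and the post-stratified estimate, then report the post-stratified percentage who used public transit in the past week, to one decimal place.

Naive respondent-only estimate (weights = respondent counts):
  (240/1680)×52.7 + (480/1680)×59.1 + (360/1680)×45.9 + (600/1680)×50.3 = 52.2143%
Reweighting by population housing tenure shares:
  0.48×52.7 + 0.16×59.1 + 0.08×45.9 + 0.28×50.3 = 52.508%

52.5%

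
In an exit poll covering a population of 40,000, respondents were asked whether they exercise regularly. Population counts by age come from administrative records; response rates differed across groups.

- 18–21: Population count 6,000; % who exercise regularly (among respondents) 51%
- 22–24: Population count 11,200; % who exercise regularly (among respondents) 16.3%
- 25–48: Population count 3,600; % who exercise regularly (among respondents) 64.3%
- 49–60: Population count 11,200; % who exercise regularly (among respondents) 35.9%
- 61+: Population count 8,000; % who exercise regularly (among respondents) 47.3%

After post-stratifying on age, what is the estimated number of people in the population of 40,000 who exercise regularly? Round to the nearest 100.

Apply each group's respondent rate to its population count:
  18–21: 6,000 × 51% = 3060
  22–24: 11,200 × 16.3% = 1825.6
  25–48: 3,600 × 64.3% = 2314.8
  49–60: 11,200 × 35.9% = 4020.8
  61+: 8,000 × 47.3% = 3784
Estimated total = 15005.2 → 15,000.

15,000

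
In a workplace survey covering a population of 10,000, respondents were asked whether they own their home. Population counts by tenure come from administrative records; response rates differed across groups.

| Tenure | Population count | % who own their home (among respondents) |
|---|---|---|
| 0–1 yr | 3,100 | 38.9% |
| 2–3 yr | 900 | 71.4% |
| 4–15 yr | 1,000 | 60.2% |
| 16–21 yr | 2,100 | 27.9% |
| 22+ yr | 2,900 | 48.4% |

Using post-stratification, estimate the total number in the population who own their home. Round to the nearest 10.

4,440

Estimated count per cell = population count × respondent percentage:
  0–1 yr: 3,100 × 38.9% = 1205.9
  2–3 yr: 900 × 71.4% = 642.6
  4–15 yr: 1,000 × 60.2% = 602
  16–21 yr: 2,100 × 27.9% = 585.9
  22+ yr: 2,900 × 48.4% = 1403.6
Estimated total = 4440 → 4,440.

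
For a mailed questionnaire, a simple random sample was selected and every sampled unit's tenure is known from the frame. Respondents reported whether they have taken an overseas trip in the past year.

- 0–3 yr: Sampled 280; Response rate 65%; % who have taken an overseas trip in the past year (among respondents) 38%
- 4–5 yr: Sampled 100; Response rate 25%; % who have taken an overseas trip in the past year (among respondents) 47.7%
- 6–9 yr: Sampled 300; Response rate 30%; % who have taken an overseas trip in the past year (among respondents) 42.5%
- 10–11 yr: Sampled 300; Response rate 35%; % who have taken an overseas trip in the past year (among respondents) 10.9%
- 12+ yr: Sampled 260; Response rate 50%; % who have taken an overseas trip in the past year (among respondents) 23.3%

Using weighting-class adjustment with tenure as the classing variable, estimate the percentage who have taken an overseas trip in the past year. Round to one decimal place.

Weighting each respondent by the inverse class response rate inflates each class back to its sampled size, so the class weight is n_sampled:
  0–3 yr: 280 × 38 = 10,640
  4–5 yr: 100 × 47.7 = 4770
  6–9 yr: 300 × 42.5 = 12,750
  10–11 yr: 300 × 10.9 = 3270
  12+ yr: 260 × 23.3 = 6058
Adjusted estimate = 37,488 / 1,240 = 30.2323 → 30.2%.

30.2%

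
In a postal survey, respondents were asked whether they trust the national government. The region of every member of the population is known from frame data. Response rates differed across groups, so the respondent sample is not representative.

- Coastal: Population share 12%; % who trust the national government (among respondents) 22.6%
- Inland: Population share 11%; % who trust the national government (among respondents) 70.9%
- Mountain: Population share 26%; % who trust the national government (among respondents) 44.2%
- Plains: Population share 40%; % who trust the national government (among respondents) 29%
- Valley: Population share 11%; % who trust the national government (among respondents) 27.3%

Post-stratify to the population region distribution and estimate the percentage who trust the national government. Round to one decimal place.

36.6%

Weight each group's respondent value by its population share:
  Coastal: 0.12 × 22.6 = 2.712
  Inland: 0.11 × 70.9 = 7.799
  Mountain: 0.26 × 44.2 = 11.492
  Plains: 0.4 × 29 = 11.6
  Valley: 0.11 × 27.3 = 3.003
Post-stratified estimate = 36.606 → 36.6%.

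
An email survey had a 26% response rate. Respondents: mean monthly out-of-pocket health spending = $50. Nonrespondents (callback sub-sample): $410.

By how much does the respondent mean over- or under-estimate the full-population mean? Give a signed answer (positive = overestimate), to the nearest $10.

Nonresponse fraction = 1 − 0.26 = 0.74.
Bias = (nonresponse fraction) × (respondent mean − nonrespondent mean)
     = 0.74 × (50 − 410) = 0.74 × -360 = -266.4.

-$270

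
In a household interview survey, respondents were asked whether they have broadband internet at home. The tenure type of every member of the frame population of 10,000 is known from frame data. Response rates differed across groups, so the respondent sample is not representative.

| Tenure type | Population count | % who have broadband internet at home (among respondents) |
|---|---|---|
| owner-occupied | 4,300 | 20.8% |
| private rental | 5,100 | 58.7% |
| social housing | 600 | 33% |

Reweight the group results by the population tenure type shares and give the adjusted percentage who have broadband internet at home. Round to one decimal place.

40.9%

Weight each group's respondent value by its population share:
  owner-occupied: (4,300/10,000) × 20.8 = 8.944
  private rental: (5,100/10,000) × 58.7 = 29.937
  social housing: (600/10,000) × 33 = 1.98
Post-stratified estimate = 40.861 → 40.9%.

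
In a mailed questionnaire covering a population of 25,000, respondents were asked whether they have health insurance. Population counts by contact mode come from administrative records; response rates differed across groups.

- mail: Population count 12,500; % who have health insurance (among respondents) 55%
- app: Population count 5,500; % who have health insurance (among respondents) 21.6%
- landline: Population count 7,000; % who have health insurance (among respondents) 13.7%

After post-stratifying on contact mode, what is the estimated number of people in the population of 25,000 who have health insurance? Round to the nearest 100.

9,000

Each cell contributes its population count × the respondent rate:
  mail: 12,500 × 55% = 6875
  app: 5,500 × 21.6% = 1188
  landline: 7,000 × 13.7% = 959
Estimated total = 9022 → 9,000.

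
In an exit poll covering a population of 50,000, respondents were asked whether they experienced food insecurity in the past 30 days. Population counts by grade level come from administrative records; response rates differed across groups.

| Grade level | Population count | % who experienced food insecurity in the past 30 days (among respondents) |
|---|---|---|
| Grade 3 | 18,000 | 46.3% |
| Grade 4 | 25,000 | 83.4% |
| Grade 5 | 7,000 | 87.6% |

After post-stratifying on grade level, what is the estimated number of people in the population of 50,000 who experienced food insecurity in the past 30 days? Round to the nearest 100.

Each cell contributes its population count × the respondent rate:
  Grade 3: 18,000 × 46.3% = 8334
  Grade 4: 25,000 × 83.4% = 20,850
  Grade 5: 7,000 × 87.6% = 6132
Estimated total = 35,316 → 35,300.

35,300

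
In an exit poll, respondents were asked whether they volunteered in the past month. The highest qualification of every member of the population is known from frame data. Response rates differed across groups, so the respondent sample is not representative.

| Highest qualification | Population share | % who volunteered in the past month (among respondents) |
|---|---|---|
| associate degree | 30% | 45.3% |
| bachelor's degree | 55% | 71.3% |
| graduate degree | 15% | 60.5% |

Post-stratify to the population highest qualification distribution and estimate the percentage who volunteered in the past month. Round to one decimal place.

Post-stratification weights by population share, not respondent share:
  associate degree: 0.3 × 45.3 = 13.59
  bachelor's degree: 0.55 × 71.3 = 39.215
  graduate degree: 0.15 × 60.5 = 9.075
Post-stratified estimate = 61.88 → 61.9%.

61.9%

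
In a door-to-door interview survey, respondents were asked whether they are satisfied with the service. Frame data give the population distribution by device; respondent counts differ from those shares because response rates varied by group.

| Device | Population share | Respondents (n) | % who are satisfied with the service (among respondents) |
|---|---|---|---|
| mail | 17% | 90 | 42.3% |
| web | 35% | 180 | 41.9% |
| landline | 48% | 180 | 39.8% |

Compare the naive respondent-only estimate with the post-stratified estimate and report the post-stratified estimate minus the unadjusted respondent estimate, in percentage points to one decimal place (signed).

Unadjusted (pooled respondent) estimate weights by respondent counts:
  (90/450)×42.3 + (180/450)×41.9 + (180/450)×39.8 = 41.14%
Post-stratified estimate weights by population shares:
  0.17×42.3 + 0.35×41.9 + 0.48×39.8 = 40.96%
Difference = 40.96 − 41.14 = -0.18 pp.

-0.2 percentage points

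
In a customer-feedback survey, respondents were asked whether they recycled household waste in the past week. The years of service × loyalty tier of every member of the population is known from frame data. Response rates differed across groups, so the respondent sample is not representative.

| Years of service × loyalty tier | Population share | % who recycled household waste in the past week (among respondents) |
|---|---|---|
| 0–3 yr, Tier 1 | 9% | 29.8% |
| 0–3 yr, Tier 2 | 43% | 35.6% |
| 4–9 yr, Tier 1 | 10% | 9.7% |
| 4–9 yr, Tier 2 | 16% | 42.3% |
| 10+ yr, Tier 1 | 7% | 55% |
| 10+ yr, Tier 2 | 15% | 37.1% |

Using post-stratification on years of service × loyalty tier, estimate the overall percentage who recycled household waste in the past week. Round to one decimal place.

35.1%

Reweight to the known years of service × loyalty tier distribution:
  0–3 yr, Tier 1: 0.09 × 29.8 = 2.682
  0–3 yr, Tier 2: 0.43 × 35.6 = 15.308
  4–9 yr, Tier 1: 0.1 × 9.7 = 0.97
  4–9 yr, Tier 2: 0.16 × 42.3 = 6.768
  10+ yr, Tier 1: 0.07 × 55 = 3.85
  10+ yr, Tier 2: 0.15 × 37.1 = 5.565
Post-stratified estimate = 35.143 → 35.1%.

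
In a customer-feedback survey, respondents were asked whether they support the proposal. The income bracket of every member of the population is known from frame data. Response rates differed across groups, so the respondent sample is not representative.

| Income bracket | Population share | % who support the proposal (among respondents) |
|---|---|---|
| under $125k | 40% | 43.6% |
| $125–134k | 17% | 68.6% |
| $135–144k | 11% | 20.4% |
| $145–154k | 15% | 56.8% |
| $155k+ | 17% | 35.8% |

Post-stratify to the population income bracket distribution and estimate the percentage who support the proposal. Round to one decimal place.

46.0%

Post-stratification weights by population share, not respondent share:
  under $125k: 0.4 × 43.6 = 17.44
  $125–134k: 0.17 × 68.6 = 11.662
  $135–144k: 0.11 × 20.4 = 2.244
  $145–154k: 0.15 × 56.8 = 8.52
  $155k+: 0.17 × 35.8 = 6.086
Post-stratified estimate = 45.952 → 46.0%.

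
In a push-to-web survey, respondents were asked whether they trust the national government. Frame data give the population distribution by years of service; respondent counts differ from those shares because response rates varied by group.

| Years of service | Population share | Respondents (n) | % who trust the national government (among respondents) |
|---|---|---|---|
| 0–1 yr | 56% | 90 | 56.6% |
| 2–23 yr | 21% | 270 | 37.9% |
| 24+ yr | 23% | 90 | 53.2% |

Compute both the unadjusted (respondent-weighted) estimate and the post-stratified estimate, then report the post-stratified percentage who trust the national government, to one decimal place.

51.9%

Naive respondent-only estimate (weights = respondent counts):
  (90/450)×56.6 + (270/450)×37.9 + (90/450)×53.2 = 44.7%
Post-stratified estimate weights by population shares:
  0.56×56.6 + 0.21×37.9 + 0.23×53.2 = 51.891%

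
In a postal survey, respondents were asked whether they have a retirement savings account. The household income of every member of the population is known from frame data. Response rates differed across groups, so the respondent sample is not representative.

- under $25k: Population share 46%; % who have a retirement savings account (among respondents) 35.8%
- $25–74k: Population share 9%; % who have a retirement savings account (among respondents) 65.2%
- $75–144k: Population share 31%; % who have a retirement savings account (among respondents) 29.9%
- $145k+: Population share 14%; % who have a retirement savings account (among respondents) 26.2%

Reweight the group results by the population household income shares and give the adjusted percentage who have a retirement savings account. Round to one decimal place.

35.3%

Weight each group's respondent value by its population share:
  under $25k: 0.46 × 35.8 = 16.468
  $25–74k: 0.09 × 65.2 = 5.868
  $75–144k: 0.31 × 29.9 = 9.269
  $145k+: 0.14 × 26.2 = 3.668
Post-stratified estimate = 35.273 → 35.3%.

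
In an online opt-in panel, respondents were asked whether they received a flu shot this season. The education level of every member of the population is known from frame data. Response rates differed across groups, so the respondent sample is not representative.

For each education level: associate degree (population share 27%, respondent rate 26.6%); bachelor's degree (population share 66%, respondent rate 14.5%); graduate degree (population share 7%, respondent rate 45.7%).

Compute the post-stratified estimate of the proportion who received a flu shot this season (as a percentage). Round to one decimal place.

20.0%

Weight each group's respondent value by its population share:
  associate degree: 0.27 × 26.6 = 7.182
  bachelor's degree: 0.66 × 14.5 = 9.57
  graduate degree: 0.07 × 45.7 = 3.199
Post-stratified estimate = 19.951 → 20.0%.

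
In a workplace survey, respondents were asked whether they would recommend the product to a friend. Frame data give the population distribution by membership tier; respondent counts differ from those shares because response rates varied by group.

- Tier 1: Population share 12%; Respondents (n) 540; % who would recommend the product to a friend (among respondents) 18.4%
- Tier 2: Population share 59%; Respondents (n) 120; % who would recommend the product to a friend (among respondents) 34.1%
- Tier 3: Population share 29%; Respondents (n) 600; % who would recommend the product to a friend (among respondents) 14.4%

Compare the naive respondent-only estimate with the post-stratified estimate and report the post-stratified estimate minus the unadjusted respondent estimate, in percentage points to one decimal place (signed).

+8.5 percentage points

Without adjustment, the pooled respondent share is:
  (540/1260)×18.4 + (120/1260)×34.1 + (600/1260)×14.4 = 17.9905%
Post-stratifying to population shares instead:
  0.12×18.4 + 0.59×34.1 + 0.29×14.4 = 26.503%
Difference = 26.503 − 17.9905 = 8.5125 pp.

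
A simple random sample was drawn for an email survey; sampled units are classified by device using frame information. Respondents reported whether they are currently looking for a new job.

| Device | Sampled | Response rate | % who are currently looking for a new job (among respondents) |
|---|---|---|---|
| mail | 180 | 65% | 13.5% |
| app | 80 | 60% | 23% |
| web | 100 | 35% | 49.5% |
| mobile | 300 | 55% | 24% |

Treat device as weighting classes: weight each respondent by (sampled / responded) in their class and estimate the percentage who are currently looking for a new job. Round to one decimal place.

With weight = n_sampled/n_responded per class, the weighted class total is n_sampled:
  mail: 180 × 13.5 = 2430
  app: 80 × 23 = 1840
  web: 100 × 49.5 = 4950
  mobile: 300 × 24 = 7200
Adjusted estimate = 16,420 / 660 = 24.8788 → 24.9%.

24.9%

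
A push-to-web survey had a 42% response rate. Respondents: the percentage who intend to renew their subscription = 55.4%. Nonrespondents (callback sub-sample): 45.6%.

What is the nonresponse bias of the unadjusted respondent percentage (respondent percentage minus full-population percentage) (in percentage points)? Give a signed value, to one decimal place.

Nonresponse fraction = 1 − 0.42 = 0.58.
Bias = (nonresponse fraction) × (respondent percentage − nonrespondent percentage)
     = 0.58 × (55.4 − 45.6) = 0.58 × 9.8 = 5.684.

+5.7 percentage points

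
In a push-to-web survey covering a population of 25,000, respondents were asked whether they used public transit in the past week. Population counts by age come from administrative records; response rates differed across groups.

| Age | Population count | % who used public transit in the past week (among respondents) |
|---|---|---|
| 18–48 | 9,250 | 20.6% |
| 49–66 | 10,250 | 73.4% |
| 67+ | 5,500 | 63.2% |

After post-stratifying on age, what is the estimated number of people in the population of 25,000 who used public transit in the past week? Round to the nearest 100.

12,900

Each cell contributes its population count × the respondent rate:
  18–48: 9,250 × 20.6% = 1905.5
  49–66: 10,250 × 73.4% = 7523.5
  67+: 5,500 × 63.2% = 3476
Estimated total = 12,905 → 12,900.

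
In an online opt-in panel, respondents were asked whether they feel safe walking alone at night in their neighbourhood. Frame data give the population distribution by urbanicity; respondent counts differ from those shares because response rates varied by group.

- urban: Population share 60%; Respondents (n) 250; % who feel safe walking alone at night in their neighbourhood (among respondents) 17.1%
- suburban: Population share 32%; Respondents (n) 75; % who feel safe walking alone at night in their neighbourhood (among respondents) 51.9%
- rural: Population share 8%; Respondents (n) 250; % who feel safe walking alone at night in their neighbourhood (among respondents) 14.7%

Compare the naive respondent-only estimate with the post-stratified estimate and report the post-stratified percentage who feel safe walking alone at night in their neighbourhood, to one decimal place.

Naive respondent-only estimate (weights = respondent counts):
  (250/575)×17.1 + (75/575)×51.9 + (250/575)×14.7 = 20.5957%
Post-stratified estimate weights by population shares:
  0.6×17.1 + 0.32×51.9 + 0.08×14.7 = 28.044%

28.0%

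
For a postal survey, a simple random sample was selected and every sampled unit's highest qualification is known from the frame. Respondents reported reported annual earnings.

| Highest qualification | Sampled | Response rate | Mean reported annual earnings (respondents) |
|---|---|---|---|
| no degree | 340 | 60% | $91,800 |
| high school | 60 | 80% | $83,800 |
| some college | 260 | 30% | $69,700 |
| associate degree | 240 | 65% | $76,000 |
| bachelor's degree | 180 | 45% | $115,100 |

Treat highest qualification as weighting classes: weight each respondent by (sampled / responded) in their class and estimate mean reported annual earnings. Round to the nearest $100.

Each respondent's weight = sampled/responded in their class; summing within a class gives n_sampled, so:
  no degree: 340 × 91,800 = 31,212,000
  high school: 60 × 83,800 = 5,028,000
  some college: 260 × 69,700 = 18,122,000
  associate degree: 240 × 76,000 = 18,240,000
  bachelor's degree: 180 × 115,100 = 20,718,000
Adjusted estimate = 93,320,000 / 1,080 = 86407.4 → $86,400.

$86,400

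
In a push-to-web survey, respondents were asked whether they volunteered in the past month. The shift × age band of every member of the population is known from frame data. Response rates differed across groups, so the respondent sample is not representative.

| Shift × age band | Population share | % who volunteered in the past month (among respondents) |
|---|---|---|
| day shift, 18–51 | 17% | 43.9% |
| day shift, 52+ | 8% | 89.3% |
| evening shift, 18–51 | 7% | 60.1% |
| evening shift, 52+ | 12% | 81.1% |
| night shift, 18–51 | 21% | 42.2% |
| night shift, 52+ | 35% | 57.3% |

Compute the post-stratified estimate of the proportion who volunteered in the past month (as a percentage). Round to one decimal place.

57.5%

Each cell contributes population-share × respondent value:
  day shift, 18–51: 0.17 × 43.9 = 7.463
  day shift, 52+: 0.08 × 89.3 = 7.144
  evening shift, 18–51: 0.07 × 60.1 = 4.207
  evening shift, 52+: 0.12 × 81.1 = 9.732
  night shift, 18–51: 0.21 × 42.2 = 8.862
  night shift, 52+: 0.35 × 57.3 = 20.055
Post-stratified estimate = 57.463 → 57.5%.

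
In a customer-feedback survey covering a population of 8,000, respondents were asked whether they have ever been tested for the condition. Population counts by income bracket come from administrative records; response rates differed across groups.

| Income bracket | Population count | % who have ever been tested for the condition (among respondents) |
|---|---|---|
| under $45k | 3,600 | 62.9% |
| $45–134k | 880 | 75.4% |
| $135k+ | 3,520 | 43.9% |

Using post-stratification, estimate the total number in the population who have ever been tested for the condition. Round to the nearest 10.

4,470

Apply each group's respondent rate to its population count:
  under $45k: 3,600 × 62.9% = 2264.4
  $45–134k: 880 × 75.4% = 663.52
  $135k+: 3,520 × 43.9% = 1545.28
Estimated total = 4473.2 → 4,470.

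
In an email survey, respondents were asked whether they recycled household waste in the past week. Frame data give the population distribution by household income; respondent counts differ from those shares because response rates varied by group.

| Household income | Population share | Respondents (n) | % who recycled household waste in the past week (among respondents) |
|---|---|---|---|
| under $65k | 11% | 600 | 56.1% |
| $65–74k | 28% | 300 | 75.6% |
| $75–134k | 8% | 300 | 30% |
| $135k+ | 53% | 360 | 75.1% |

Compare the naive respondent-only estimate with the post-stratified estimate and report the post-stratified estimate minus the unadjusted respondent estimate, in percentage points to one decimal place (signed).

+10.3 percentage points

Naive respondent-only estimate (weights = respondent counts):
  (600/1560)×56.1 + (300/1560)×75.6 + (300/1560)×30 + (360/1560)×75.1 = 59.2154%
Post-stratifying to population shares instead:
  0.11×56.1 + 0.28×75.6 + 0.08×30 + 0.53×75.1 = 69.542%
Difference = 69.542 − 59.2154 = 10.3266 pp.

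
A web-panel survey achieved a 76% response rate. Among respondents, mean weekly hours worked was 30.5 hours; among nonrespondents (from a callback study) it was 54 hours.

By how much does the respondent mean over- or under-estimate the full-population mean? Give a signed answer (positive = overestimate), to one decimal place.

-5.6

Nonresponse fraction = 1 − 0.76 = 0.24.
Bias = (nonresponse fraction) × (respondent mean − nonrespondent mean)
     = 0.24 × (30.5 − 54) = 0.24 × -23.5 = -5.64.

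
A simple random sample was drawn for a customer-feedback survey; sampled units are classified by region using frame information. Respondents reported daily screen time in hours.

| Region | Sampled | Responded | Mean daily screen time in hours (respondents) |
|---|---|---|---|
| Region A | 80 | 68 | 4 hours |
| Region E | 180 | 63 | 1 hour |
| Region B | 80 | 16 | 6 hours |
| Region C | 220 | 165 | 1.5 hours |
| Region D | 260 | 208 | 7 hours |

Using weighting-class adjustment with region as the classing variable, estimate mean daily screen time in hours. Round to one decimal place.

3.8

Class response rates: Region A 68/80 = 85%, Region E 63/180 = 35%, Region B 16/80 = 20%, Region C 165/220 = 75%, Region D 208/260 = 80%.
Weighting each respondent by the inverse class response rate inflates each class back to its sampled size, so the class weight is n_sampled:
  Region A: 80 × 4 = 320
  Region E: 180 × 1 = 180
  Region B: 80 × 6 = 480
  Region C: 220 × 1.5 = 330
  Region D: 260 × 7 = 1820
Adjusted estimate = 3130 / 820 = 3.81707 → 3.8.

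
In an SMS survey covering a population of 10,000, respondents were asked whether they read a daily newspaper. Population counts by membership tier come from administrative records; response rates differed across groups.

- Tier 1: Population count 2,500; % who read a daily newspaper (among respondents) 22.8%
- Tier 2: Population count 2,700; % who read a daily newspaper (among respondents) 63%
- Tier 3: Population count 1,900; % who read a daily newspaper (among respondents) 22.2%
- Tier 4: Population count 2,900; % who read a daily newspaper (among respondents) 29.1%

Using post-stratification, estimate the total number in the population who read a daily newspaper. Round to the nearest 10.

Apply each group's respondent rate to its population count:
  Tier 1: 2,500 × 22.8% = 570
  Tier 2: 2,700 × 63% = 1701
  Tier 3: 1,900 × 22.2% = 421.8
  Tier 4: 2,900 × 29.1% = 843.9
Estimated total = 3536.7 → 3,540.

3,540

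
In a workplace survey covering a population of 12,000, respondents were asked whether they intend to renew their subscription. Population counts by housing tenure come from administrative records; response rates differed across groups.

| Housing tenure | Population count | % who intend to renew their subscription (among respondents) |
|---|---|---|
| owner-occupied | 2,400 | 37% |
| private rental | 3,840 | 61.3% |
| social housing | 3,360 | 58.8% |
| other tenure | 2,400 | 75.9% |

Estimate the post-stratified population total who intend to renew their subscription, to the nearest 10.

7,040

Apply each group's respondent rate to its population count:
  owner-occupied: 2,400 × 37% = 888
  private rental: 3,840 × 61.3% = 2353.92
  social housing: 3,360 × 58.8% = 1975.68
  other tenure: 2,400 × 75.9% = 1821.6
Estimated total = 7039.2 → 7,040.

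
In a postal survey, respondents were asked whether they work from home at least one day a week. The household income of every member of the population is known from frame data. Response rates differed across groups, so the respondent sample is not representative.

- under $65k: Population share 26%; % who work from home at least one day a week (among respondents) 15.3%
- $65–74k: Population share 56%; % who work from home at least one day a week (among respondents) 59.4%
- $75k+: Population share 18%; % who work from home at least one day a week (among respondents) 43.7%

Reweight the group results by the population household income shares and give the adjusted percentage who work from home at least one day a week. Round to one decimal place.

45.1%

Each cell contributes population-share × respondent value:
  under $65k: 0.26 × 15.3 = 3.978
  $65–74k: 0.56 × 59.4 = 33.264
  $75k+: 0.18 × 43.7 = 7.866
Post-stratified estimate = 45.108 → 45.1%.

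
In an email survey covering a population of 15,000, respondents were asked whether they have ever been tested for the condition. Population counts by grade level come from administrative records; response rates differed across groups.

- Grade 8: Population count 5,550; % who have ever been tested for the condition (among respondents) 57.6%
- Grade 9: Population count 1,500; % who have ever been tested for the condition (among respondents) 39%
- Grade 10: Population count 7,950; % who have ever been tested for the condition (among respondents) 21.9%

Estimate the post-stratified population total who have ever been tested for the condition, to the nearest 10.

5,520

Apply each group's respondent rate to its population count:
  Grade 8: 5,550 × 57.6% = 3196.8
  Grade 9: 1,500 × 39% = 585
  Grade 10: 7,950 × 21.9% = 1741.05
Estimated total = 5522.85 → 5,520.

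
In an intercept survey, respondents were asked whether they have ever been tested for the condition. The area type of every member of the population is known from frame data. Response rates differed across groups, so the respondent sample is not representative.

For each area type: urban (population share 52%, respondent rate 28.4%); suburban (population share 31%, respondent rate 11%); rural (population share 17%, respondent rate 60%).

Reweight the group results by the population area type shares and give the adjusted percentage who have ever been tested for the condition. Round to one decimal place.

Post-stratification weights by population share, not respondent share:
  urban: 0.52 × 28.4 = 14.768
  suburban: 0.31 × 11 = 3.41
  rural: 0.17 × 60 = 10.2
Post-stratified estimate = 28.378 → 28.4%.

28.4%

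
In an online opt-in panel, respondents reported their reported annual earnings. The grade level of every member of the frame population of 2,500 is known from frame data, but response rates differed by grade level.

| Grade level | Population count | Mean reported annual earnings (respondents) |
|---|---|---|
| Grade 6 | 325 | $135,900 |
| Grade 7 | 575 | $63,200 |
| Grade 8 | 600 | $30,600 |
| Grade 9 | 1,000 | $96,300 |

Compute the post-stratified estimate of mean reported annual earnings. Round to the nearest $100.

Reweight to the known grade level distribution:
  Grade 6: (325/2,500) × 135,900 = 17,667
  Grade 7: (575/2,500) × 63,200 = 14,536
  Grade 8: (600/2,500) × 30,600 = 7344
  Grade 9: (1,000/2,500) × 96,300 = 38,520
Post-stratified estimate = 78,067 → $78,100.

$78,100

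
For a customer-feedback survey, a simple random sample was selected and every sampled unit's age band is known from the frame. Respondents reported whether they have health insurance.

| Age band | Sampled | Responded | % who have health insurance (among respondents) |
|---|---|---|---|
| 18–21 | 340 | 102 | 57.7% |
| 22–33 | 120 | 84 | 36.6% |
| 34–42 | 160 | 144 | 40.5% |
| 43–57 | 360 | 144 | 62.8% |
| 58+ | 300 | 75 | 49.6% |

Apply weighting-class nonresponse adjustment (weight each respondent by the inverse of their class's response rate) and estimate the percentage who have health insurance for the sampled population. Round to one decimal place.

53.1%

Response rates by class: 18–21 102/340 = 30%, 22–33 84/120 = 70%, 34–42 144/160 = 90%, 43–57 144/360 = 40%, 58+ 75/300 = 25%.
Each respondent's weight = sampled/responded in their class; summing within a class gives n_sampled, so:
  18–21: 340 × 57.7 = 19,618
  22–33: 120 × 36.6 = 4392
  34–42: 160 × 40.5 = 6480
  43–57: 360 × 62.8 = 22,608
  58+: 300 × 49.6 = 14,880
Adjusted estimate = 67,978 / 1,280 = 53.1078 → 53.1%.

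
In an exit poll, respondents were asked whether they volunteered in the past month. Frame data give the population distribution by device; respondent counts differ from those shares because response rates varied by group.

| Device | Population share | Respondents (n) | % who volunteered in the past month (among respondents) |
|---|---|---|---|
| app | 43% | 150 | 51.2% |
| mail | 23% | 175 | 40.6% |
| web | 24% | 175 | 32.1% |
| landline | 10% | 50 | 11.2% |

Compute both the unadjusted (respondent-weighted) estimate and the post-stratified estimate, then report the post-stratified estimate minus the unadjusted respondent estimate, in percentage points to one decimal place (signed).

Naive respondent-only estimate (weights = respondent counts):
  (150/550)×51.2 + (175/550)×40.6 + (175/550)×32.1 + (50/550)×11.2 = 38.1136%
Post-stratified estimate weights by population shares:
  0.43×51.2 + 0.23×40.6 + 0.24×32.1 + 0.1×11.2 = 40.178%
Difference = 40.178 − 38.1136 = 2.0644 pp.

+2.1 percentage points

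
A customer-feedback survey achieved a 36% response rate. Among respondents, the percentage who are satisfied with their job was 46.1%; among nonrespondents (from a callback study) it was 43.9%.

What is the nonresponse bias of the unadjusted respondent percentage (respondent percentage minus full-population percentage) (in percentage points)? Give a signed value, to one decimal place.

+1.4 percentage points

Nonresponse fraction = 1 − 0.36 = 0.64.
Bias = (nonresponse fraction) × (respondent percentage − nonrespondent percentage)
     = 0.64 × (46.1 − 43.9) = 0.64 × 2.2 = 1.408.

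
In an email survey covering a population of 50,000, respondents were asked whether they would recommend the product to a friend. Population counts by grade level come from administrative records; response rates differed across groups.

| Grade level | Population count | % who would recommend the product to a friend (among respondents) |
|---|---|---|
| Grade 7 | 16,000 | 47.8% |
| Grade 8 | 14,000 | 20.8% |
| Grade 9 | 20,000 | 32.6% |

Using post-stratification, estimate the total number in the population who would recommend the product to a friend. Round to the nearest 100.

17,100

Estimated count per cell = population count × respondent percentage:
  Grade 7: 16,000 × 47.8% = 7648
  Grade 8: 14,000 × 20.8% = 2912
  Grade 9: 20,000 × 32.6% = 6520
Estimated total = 17,080 → 17,100.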